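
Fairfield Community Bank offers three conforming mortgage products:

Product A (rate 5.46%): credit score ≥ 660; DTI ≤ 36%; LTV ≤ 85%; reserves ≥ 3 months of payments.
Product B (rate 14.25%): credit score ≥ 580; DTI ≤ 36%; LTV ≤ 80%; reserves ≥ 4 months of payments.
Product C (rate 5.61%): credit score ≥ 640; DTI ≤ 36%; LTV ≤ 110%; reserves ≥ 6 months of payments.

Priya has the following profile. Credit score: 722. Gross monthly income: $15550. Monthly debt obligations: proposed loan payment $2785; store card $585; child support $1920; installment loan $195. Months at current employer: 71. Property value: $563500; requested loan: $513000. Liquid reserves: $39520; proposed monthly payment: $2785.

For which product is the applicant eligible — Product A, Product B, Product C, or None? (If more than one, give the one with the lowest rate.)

Total debts = (2,785 + 585 + 1,920 + 195) = 5,485; DTI = 5,485/15,550 = 35.3%.
LTV = 513,000/563,500 = 91%.
Reserves = 39,520/2,785 = 14.2 months.
Product A: score 722 ≥ 660; DTI 35.3% ≤ 36%; LTV 91% > 85%; reserves 14.2 ≥ 3 mo → does not qualify.
Product B: score 722 ≥ 580; DTI 35.3% ≤ 36%; LTV 91% > 80%; reserves 14.2 ≥ 4 mo → does not qualify.
Product C: score 722 ≥ 640; DTI 35.3% ≤ 36%; LTV 91% ≤ 110%; reserves 14.2 ≥ 6 mo → qualifies.

Product C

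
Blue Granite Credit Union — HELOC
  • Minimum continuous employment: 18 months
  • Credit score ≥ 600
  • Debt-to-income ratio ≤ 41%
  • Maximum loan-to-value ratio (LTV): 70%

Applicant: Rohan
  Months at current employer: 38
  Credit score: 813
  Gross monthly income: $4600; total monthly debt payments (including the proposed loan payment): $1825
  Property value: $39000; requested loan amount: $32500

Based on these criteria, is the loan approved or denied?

Denied

Employment 38 ≥ 18 months
Credit score 813 ≥ 600 (meets)
DTI: 1,825 ÷ 4,600 = 39.7%, within the 41% cap
LTV = 32,500/39,000 = 83.3% > 70%
Fails on LTV.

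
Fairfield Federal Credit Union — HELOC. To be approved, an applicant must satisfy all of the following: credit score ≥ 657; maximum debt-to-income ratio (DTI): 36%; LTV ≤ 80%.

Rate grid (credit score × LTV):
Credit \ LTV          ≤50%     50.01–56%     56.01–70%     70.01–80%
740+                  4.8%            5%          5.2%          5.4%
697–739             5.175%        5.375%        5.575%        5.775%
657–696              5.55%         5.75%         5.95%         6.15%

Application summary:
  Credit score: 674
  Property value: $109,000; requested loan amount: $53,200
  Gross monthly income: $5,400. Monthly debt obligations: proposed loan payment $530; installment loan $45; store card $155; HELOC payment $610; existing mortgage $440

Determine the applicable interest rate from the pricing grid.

5.55%

Credit score 674 ≥ 657; Total monthly debts = (530 + 45 + 155 + 610 + 440) = 1,780. Debt-to-income = 1,780/5,400 = 33% — meets 36% limit
LTV = 53,200/109,000 = 48.8% ≤ 80%
Score 674 is in the 657–696 band; LTV 48.8% is in the ≤50% band → 5.55%.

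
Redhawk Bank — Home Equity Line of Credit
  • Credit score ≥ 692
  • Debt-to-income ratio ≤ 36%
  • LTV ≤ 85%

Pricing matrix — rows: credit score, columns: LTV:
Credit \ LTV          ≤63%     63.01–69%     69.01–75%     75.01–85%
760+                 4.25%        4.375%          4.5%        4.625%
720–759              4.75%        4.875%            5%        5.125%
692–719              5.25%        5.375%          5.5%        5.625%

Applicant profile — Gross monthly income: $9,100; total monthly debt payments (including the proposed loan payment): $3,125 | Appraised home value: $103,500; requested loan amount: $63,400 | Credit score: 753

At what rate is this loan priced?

4.75%

Credit score 753 ≥ 692; DTI: 3,125 ÷ 9,100 = 34.3%, within the 36% cap
LTV: 63,400 ÷ 103,500 = 61.3%, within 85% cap
Credit 753 → row 720–759; LTV 61.3% → column ≤63%. Grid cell → 4.75%.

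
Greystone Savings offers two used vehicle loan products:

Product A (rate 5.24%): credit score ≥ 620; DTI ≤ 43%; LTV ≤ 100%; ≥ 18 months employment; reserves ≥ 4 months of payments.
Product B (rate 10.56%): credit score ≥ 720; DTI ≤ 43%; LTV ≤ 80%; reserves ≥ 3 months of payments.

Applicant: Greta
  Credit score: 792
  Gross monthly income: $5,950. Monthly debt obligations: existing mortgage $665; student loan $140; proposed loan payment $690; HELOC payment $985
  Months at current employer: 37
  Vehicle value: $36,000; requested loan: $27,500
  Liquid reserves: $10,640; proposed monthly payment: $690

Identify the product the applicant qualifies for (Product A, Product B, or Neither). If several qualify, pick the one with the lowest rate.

Total debts = (665 + 140 + 690 + 985) = 2,480; DTI = 2,480/5,950 = 41.7%.
LTV = 27,500/36,000 = 76.4%.
Reserves = 10,640/690 = 15.4 months.
Product A: score 792 ≥ 620; DTI 41.7% ≤ 43%; LTV 76.4% ≤ 100%; employment 37 ≥ 18 mo; reserves 15.4 ≥ 4 mo → qualifies.
Product B: score 792 ≥ 720; DTI 41.7% ≤ 43%; LTV 76.4% ≤ 80%; reserves 15.4 ≥ 3 mo → qualifies.
Qualifying: Product A, Product B. Lowest rate is 5.24% → Product A.

Product A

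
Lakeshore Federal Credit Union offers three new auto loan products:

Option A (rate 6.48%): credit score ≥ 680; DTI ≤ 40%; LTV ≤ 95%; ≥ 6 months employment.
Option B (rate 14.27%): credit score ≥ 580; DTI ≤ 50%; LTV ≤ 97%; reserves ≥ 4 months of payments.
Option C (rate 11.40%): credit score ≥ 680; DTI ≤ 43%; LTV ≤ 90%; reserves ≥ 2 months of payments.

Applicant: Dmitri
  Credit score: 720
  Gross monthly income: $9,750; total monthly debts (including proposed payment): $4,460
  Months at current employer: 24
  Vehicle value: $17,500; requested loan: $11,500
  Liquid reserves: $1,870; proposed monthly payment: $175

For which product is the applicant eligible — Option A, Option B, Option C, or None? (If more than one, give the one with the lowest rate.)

Option B

DTI = 4,460/9,750 = 45.7%.
LTV = 11,500/17,500 = 65.7%.
Reserves = 1,870/175 = 10.7 months.
Option A: score 720 ≥ 680; DTI 45.7% > 40%; LTV 65.7% ≤ 95%; employment 24 ≥ 6 mo → does not qualify.
Option B: score 720 ≥ 580; DTI 45.7% ≤ 50%; LTV 65.7% ≤ 97%; reserves 10.7 ≥ 4 mo → qualifies.
Option C: score 720 ≥ 680; DTI 45.7% > 43%; LTV 65.7% ≤ 90%; reserves 10.7 ≥ 2 mo → does not qualify.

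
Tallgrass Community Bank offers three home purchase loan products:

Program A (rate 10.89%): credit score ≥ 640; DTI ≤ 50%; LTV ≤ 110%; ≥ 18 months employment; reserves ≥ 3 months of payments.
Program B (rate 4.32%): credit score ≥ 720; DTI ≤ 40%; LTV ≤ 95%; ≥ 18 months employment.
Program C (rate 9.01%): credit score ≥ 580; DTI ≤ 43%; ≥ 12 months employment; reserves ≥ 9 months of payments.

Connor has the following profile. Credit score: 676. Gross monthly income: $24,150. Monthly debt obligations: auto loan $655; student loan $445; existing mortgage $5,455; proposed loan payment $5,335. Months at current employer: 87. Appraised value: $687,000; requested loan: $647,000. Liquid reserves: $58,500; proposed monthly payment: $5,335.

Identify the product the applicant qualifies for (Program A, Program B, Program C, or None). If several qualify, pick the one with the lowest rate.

Total debts = (655 + 445 + 5,455 + 5,335) = 11,890; DTI = 11,890/24,150 = 49.2%.
LTV = 647,000/687,000 = 94.2%.
Reserves = 58,500/5,335 = 11.0 months.
Program A: score 676 ≥ 640; DTI 49.2% ≤ 50%; LTV 94.2% ≤ 110%; employment 87 ≥ 18 mo; reserves 11.0 ≥ 3 mo → qualifies.
Program B: score 676 < 720; DTI 49.2% > 40%; LTV 94.2% ≤ 95%; employment 87 ≥ 18 mo → does not qualify.
Program C: score 676 ≥ 580; DTI 49.2% > 43%; employment 87 ≥ 12 mo; reserves 11.0 ≥ 9 mo → does not qualify.

Program A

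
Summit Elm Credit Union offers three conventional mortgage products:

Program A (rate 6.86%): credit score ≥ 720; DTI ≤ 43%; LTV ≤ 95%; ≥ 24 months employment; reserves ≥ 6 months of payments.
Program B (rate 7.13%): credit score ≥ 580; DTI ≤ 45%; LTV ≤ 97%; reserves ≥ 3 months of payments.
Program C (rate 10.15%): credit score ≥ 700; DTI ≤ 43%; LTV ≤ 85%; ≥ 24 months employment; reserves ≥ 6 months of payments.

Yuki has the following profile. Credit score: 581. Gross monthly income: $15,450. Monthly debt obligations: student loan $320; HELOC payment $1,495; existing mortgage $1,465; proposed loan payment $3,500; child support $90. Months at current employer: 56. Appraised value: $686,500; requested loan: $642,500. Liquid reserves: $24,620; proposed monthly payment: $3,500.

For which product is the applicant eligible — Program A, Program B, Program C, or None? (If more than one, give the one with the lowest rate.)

Program B

Total debts = (320 + 1,495 + 1,465 + 3,500 + 90) = 6,870; DTI = 6,870/15,450 = 44.5%.
LTV = 642,500/686,500 = 93.6%.
Reserves = 24,620/3,500 = 7.0 months.
Program A: score 581 < 720; DTI 44.5% > 43%; LTV 93.6% ≤ 95%; employment 56 ≥ 24 mo; reserves 7.0 ≥ 6 mo → does not qualify.
Program B: score 581 ≥ 580; DTI 44.5% ≤ 45%; LTV 93.6% ≤ 97%; reserves 7.0 ≥ 3 mo → qualifies.
Program C: score 581 < 700; DTI 44.5% > 43%; LTV 93.6% > 85%; employment 56 ≥ 24 mo; reserves 7.0 ≥ 6 mo → does not qualify.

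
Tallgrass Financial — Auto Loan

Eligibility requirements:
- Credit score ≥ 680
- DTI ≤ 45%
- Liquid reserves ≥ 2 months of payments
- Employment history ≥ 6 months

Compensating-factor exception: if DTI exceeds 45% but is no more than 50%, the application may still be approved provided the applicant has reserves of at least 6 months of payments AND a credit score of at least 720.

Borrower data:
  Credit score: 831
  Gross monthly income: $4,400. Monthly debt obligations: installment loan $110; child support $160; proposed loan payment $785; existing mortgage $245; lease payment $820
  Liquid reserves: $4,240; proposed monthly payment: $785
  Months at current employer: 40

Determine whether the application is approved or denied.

Denied

Credit score 831 ≥ 680 (meets base)
Total debts = (110 + 160 + 785 + 245 + 820) = 2,120. DTI = 2,120/4,400 = 48.2% > 45% — standard DTI limit exceeded.
Reserves: 4,240 ÷ 785 = 5.4 months (meets 2-month minimum)
Employment 40 ≥ 6 months
48.2% falls in the override range (45%–50%), so the compensating-factor test applies.
Override check — reserves: 5.4 mo (short of 6); score: 831 (ok).
Override conditions not both satisfied; exception does not apply.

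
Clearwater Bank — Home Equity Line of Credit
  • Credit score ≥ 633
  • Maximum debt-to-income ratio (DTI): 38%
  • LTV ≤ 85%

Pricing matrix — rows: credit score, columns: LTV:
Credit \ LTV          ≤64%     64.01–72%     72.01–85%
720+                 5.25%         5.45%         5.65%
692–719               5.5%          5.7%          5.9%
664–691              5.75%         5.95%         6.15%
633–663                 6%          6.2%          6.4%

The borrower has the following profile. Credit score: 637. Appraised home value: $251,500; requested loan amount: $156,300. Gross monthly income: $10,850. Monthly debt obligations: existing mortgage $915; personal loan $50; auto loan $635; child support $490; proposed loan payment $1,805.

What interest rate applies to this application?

Credit score 637 ≥ 633; Total monthly debts = (915 + 50 + 635 + 490 + 1,805) = 3,895. DTI: 3,895 ÷ 10,850 = 35.9%, within the 38% cap
Loan-to-value = 156,300/251,500 = 62.1% — pass (85% max)
Row: 637 falls in 633–663. Column: 62.1% falls in ≤64%. Rate = 6%.

6%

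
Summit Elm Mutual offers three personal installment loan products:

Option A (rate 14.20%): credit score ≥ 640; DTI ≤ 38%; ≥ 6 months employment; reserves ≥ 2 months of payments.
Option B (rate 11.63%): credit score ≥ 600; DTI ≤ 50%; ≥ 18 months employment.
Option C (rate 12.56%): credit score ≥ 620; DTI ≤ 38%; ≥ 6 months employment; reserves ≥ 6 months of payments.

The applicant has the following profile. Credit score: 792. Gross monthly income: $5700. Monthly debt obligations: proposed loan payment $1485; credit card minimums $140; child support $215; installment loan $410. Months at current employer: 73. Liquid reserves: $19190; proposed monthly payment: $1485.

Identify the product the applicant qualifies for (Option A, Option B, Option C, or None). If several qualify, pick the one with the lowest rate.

Option B

Total debts = (1,485 + 140 + 215 + 410) = 2,250; DTI = 2,250/5,700 = 39.5%.
Reserves = 19,190/1,485 = 12.9 months.
Option A: score 792 ≥ 640; DTI 39.5% > 38%; employment 73 ≥ 6 mo; reserves 12.9 ≥ 2 mo → does not qualify.
Option B: score 792 ≥ 600; DTI 39.5% ≤ 50%; employment 73 ≥ 18 mo → qualifies.
Option C: score 792 ≥ 620; DTI 39.5% > 38%; employment 73 ≥ 6 mo; reserves 12.9 ≥ 6 mo → does not qualify.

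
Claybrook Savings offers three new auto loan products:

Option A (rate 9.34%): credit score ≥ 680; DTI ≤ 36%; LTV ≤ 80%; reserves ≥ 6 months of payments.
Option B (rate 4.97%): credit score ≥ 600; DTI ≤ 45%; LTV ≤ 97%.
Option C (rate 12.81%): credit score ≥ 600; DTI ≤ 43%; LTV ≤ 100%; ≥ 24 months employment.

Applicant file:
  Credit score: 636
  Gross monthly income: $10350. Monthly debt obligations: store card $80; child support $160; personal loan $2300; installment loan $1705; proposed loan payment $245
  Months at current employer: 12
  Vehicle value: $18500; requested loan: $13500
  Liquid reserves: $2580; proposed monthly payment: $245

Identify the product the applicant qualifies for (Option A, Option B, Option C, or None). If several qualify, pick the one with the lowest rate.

Option B

Total debts = (80 + 160 + 2,300 + 1,705 + 245) = 4,490; DTI = 4,490/10,350 = 43.4%.
LTV = 13,500/18,500 = 73%.
Reserves = 2,580/245 = 10.5 months.
Option A: score 636 < 680; DTI 43.4% > 36%; LTV 73% ≤ 80%; reserves 10.5 ≥ 6 mo → does not qualify.
Option B: score 636 ≥ 600; DTI 43.4% ≤ 45%; LTV 73% ≤ 97% → qualifies.
Option C: score 636 ≥ 600; DTI 43.4% > 43%; LTV 73% ≤ 100%; employment 12 < 24 mo → does not qualify.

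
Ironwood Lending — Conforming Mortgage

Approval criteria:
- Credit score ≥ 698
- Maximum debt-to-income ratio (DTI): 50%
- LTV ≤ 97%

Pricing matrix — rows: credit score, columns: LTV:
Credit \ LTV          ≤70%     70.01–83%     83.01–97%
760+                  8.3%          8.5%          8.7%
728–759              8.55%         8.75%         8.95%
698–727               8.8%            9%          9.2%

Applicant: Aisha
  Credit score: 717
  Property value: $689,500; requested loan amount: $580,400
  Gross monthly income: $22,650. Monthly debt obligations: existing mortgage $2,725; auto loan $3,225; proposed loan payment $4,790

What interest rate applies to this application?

Credit score 717 ≥ 698; Total monthly debts = (2,725 + 3,225 + 4,790) = 10,740. DTI = 10,740/22,650 = 47.4% ≤ 50%
LTV = 580,400/689,500 = 84.2% ≤ 97%
Credit 717 → row 698–727; LTV 84.2% → column 83.01–97%. Grid cell → 9.2%.

9.2%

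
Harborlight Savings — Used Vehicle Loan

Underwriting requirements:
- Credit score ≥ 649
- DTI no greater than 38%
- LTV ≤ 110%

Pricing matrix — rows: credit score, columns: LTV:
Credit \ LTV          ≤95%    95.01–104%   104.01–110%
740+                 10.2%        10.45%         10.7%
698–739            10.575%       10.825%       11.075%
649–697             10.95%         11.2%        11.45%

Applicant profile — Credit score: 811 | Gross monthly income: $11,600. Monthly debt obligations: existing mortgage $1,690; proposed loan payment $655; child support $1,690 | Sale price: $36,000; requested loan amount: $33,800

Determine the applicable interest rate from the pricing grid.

Credit score 811 ≥ 649; Total monthly debts = (1,690 + 655 + 1,690) = 4,035. DTI: 4,035 ÷ 11,600 = 34.8%, within the 38% cap
LTV = 33,800/36,000 = 93.9% ≤ 110%
Credit 811 → row 740+; LTV 93.9% → column ≤95%. Grid cell → 10.2%.

10.2%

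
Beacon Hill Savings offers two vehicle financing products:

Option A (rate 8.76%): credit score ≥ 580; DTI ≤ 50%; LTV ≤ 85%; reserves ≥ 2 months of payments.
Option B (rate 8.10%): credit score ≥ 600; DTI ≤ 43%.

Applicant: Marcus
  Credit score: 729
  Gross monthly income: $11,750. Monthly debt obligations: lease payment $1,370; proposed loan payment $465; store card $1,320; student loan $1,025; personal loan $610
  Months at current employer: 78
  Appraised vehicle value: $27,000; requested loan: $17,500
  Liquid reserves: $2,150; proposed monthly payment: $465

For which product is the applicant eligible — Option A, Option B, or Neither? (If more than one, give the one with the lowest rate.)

Option B

Total debts = (1,370 + 465 + 1,320 + 1,025 + 610) = 4,790; DTI = 4,790/11,750 = 40.8%.
LTV = 17,500/27,000 = 64.8%.
Reserves = 2,150/465 = 4.6 months.
Option A: score 729 ≥ 580; DTI 40.8% ≤ 50%; LTV 64.8% ≤ 85%; reserves 4.6 ≥ 2 mo → qualifies.
Option B: score 729 ≥ 600; DTI 40.8% ≤ 43% → qualifies.
Qualifying: Option A, Option B. Lowest rate is 8.10% → Option B.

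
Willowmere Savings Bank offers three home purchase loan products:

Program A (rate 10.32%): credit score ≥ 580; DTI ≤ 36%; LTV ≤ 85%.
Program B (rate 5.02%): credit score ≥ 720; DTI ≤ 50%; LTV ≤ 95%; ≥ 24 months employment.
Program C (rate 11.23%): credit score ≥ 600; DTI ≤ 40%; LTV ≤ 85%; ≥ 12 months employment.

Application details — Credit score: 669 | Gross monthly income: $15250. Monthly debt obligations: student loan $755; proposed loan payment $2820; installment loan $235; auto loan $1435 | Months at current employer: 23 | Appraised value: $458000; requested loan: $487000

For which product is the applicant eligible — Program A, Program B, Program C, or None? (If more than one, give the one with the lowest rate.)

Total debts = (755 + 2,820 + 235 + 1,435) = 5,245; DTI = 5,245/15,250 = 34.4%.
LTV = 487,000/458,000 = 106.3%.
Program A: score 669 ≥ 580; DTI 34.4% ≤ 36%; LTV 106.3% > 85% → does not qualify.
Program B: score 669 < 720; DTI 34.4% ≤ 50%; LTV 106.3% > 95%; employment 23 < 24 mo → does not qualify.
Program C: score 669 ≥ 600; DTI 34.4% ≤ 40%; LTV 106.3% > 85%; employment 23 ≥ 12 mo → does not qualify.

None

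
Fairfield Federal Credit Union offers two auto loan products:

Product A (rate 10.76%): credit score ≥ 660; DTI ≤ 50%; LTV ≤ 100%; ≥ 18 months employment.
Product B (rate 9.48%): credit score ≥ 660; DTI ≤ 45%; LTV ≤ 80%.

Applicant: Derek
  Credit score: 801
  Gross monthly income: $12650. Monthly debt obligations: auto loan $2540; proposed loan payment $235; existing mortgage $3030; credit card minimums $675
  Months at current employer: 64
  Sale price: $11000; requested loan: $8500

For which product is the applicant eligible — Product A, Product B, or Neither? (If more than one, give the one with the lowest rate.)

Neither

Total debts = (2,540 + 235 + 3,030 + 675) = 6,480; DTI = 6,480/12,650 = 51.2%.
LTV = 8,500/11,000 = 77.3%.
Product A: score 801 ≥ 660; DTI 51.2% > 50%; LTV 77.3% ≤ 100%; employment 64 ≥ 18 mo → does not qualify.
Product B: score 801 ≥ 660; DTI 51.2% > 45%; LTV 77.3% ≤ 80% → does not qualify.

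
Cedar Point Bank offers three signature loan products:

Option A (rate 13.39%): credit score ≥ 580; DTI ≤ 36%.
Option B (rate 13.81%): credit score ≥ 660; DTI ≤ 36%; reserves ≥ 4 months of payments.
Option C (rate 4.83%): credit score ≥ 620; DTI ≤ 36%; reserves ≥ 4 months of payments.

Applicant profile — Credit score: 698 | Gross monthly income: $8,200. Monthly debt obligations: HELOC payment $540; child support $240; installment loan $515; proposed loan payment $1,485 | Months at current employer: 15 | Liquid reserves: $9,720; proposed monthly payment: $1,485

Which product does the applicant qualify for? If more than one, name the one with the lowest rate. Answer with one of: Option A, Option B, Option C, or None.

Total debts = (540 + 240 + 515 + 1,485) = 2,780; DTI = 2,780/8,200 = 33.9%.
Reserves = 9,720/1,485 = 6.5 months.
Option A: score 698 ≥ 580; DTI 33.9% ≤ 36% → qualifies.
Option B: score 698 ≥ 660; DTI 33.9% ≤ 36%; reserves 6.5 ≥ 4 mo → qualifies.
Option C: score 698 ≥ 620; DTI 33.9% ≤ 36%; reserves 6.5 ≥ 4 mo → qualifies.
Qualifying: Option A, Option B, Option C. Lowest rate is 4.83% → Option C.

Option C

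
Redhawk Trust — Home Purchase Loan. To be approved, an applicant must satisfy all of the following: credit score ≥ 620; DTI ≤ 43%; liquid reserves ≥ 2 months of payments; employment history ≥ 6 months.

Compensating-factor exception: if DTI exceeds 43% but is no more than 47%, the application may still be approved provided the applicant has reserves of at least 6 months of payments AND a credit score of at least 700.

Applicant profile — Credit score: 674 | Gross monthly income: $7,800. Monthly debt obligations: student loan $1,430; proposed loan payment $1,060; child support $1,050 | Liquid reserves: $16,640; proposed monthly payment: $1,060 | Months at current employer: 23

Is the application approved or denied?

Credit score 674 ≥ 620 (meets base)
Total debts = (1,430 + 1,060 + 1,050) = 3,540. DTI = 3,540/7,800 = 45.4% > 43% — standard DTI limit exceeded.
Reserves: 16,640 ÷ 1,060 = 15.7 months (meets 2-month minimum)
Employment 23 ≥ 6 months
45.4% falls in the override range (43%–47%), so the compensating-factor test applies.
Reserves 15.7 ≥ 6 months; credit score 674 < 700.
Compensating-factor requirement not fully met.

Denied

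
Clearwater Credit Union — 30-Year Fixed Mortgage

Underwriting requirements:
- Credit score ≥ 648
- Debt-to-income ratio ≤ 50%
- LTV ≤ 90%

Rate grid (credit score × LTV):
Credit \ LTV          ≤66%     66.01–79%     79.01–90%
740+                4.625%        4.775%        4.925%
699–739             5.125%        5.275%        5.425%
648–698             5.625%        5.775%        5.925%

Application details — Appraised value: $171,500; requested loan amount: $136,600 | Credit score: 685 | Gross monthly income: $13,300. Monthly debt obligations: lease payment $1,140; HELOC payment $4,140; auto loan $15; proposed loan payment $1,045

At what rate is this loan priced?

Credit score 685 ≥ 648; Total monthly debts = (1,140 + 4,140 + 15 + 1,045) = 6,340. Debt-to-income = 6,340/13,300 = 47.7% — meets 50% limit
Loan-to-value = 136,600/171,500 = 79.7% — pass (90% max)
Score 685 is in the 648–698 band; LTV 79.7% is in the 79.01–90% band → 5.925%.

5.925%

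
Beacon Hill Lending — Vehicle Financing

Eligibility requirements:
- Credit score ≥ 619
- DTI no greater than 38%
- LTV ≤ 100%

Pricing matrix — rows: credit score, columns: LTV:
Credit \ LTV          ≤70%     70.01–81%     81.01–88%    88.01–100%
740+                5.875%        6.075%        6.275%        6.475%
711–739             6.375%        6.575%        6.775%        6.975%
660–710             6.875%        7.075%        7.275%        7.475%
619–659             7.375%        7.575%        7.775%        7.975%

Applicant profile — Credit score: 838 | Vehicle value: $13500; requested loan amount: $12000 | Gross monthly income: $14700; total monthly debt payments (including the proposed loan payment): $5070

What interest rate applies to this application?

6.475%

Credit score 838 ≥ 619; DTI = 5,070/14,700 = 34.5% ≤ 38%
LTV = 12,000/13,500 = 88.9% ≤ 100%
Row: 838 falls in 740+. Column: 88.9% falls in 88.01–100%. Rate = 6.475%.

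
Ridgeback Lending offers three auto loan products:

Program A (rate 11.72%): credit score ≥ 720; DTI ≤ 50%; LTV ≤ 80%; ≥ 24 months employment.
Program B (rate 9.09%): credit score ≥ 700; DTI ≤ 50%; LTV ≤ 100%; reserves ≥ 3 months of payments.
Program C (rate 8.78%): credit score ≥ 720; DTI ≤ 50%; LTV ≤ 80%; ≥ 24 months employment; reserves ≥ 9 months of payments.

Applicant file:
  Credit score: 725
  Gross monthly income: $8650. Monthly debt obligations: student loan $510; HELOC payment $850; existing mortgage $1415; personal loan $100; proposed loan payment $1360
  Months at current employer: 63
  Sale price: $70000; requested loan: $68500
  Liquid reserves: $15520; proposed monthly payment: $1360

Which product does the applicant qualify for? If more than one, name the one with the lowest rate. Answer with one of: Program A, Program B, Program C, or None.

Total debts = (510 + 850 + 1,415 + 100 + 1,360) = 4,235; DTI = 4,235/8,650 = 49%.
LTV = 68,500/70,000 = 97.9%.
Reserves = 15,520/1,360 = 11.4 months.
Program A: score 725 ≥ 720; DTI 49% ≤ 50%; LTV 97.9% > 80%; employment 63 ≥ 24 mo → does not qualify.
Program B: score 725 ≥ 700; DTI 49% ≤ 50%; LTV 97.9% ≤ 100%; reserves 11.4 ≥ 3 mo → qualifies.
Program C: score 725 ≥ 720; DTI 49% ≤ 50%; LTV 97.9% > 80%; employment 63 ≥ 24 mo; reserves 11.4 ≥ 9 mo → does not qualify.

Program B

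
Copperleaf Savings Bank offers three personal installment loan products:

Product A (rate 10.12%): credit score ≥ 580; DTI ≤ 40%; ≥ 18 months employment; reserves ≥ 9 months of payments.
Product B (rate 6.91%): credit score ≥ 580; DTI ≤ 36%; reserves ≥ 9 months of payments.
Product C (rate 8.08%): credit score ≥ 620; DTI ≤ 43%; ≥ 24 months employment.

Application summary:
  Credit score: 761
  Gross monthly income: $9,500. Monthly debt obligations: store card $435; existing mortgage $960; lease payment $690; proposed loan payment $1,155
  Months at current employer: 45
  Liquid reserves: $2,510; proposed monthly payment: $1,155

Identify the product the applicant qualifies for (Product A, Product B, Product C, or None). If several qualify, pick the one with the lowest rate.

Total debts = (435 + 960 + 690 + 1,155) = 3,240; DTI = 3,240/9,500 = 34.1%.
Reserves = 2,510/1,155 = 2.2 months.
Product A: score 761 ≥ 580; DTI 34.1% ≤ 40%; employment 45 ≥ 18 mo; reserves 2.2 < 9 mo → does not qualify.
Product B: score 761 ≥ 580; DTI 34.1% ≤ 36%; reserves 2.2 < 9 mo → does not qualify.
Product C: score 761 ≥ 620; DTI 34.1% ≤ 43%; employment 45 ≥ 24 mo → qualifies.

Product C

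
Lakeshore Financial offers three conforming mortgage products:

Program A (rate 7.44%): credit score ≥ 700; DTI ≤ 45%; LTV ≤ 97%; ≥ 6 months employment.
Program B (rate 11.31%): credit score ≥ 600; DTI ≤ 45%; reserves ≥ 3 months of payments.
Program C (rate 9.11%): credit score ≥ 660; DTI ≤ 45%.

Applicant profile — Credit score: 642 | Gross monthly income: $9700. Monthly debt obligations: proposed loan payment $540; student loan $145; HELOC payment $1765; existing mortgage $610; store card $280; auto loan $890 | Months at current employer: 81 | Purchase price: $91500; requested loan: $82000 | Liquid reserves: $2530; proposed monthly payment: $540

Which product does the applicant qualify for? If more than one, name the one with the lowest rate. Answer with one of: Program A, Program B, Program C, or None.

Total debts = (540 + 145 + 1,765 + 610 + 280 + 890) = 4,230; DTI = 4,230/9,700 = 43.6%.
LTV = 82,000/91,500 = 89.6%.
Reserves = 2,530/540 = 4.7 months.
Program A: score 642 < 700; DTI 43.6% ≤ 45%; LTV 89.6% ≤ 97%; employment 81 ≥ 6 mo → does not qualify.
Program B: score 642 ≥ 600; DTI 43.6% ≤ 45%; reserves 4.7 ≥ 3 mo → qualifies.
Program C: score 642 < 660; DTI 43.6% ≤ 45% → does not qualify.

Program B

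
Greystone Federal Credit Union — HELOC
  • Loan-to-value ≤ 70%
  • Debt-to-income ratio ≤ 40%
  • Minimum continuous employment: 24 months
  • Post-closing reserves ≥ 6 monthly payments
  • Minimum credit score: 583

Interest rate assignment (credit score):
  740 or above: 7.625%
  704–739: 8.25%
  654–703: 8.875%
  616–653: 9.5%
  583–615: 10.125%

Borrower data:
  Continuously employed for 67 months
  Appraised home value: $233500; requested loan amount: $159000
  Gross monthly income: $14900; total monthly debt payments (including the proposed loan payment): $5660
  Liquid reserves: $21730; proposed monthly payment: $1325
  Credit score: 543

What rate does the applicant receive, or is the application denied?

Denied

Credit score 543 < 583 (below minimum)
LTV = 159,000/233,500 = 68.1% ≤ 70%
Debt-to-income = 5,660/14,900 = 38% — meets 40% limit
Employment 67 ≥ 24 months
Liquid reserves cover 21,730/1,325 = 16.4 months — ≥ 6 required
Not all requirements met → denied.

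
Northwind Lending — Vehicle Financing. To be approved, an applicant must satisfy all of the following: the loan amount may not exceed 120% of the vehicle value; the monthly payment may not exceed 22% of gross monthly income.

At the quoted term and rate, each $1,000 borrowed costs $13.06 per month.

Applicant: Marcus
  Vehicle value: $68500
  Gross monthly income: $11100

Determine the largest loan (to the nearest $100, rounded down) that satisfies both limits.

$82,200

Payment cap: 22% × $11,100 = $2,442/month.
At $13.06 per $1,000, that supports 2,442/13.06 × 1,000 ≈ $186,983 → $186,900.
LTV cap: 120% × $68,500 = $82,200 → $82,200.
Binding constraint: loan-to-value.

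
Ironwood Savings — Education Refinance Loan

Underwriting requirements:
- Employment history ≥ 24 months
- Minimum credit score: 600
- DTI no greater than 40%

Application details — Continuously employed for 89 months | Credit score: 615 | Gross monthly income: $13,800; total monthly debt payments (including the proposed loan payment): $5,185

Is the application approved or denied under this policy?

Approved

Employment 89 ≥ 24 months
Credit score 615 ≥ 600 (meets)
Debt-to-income = 5,185/13,800 = 37.6% — meets 40% limit
All criteria satisfied.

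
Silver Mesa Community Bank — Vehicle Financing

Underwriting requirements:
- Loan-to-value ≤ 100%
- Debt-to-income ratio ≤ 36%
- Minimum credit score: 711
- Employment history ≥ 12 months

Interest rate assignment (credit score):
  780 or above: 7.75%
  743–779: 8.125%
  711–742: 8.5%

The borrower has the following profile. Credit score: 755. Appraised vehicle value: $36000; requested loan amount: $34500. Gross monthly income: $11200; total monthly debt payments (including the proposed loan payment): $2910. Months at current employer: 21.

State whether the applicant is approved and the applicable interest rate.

Credit score 755 ≥ 711 (meets minimum)
Employment 21 ≥ 12 months
Debt-to-income = 2,910/11,200 = 26% — meets 36% limit
LTV = 34,500/36,000 = 95.8% ≤ 100%
All requirements met. Score 755 falls in the 743–779 tier → 8.125%.

Approved at 8.125%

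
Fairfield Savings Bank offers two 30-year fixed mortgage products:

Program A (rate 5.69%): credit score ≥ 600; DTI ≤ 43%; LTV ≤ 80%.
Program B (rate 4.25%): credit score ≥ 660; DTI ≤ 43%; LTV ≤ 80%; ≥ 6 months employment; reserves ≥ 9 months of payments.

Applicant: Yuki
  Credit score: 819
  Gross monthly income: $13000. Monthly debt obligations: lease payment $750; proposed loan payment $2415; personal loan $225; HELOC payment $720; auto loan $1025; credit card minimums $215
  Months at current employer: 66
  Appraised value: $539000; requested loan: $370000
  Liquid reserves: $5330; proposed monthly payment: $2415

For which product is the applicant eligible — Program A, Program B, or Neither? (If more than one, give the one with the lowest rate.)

Program A

Total debts = (750 + 2,415 + 225 + 720 + 1,025 + 215) = 5,350; DTI = 5,350/13,000 = 41.2%.
LTV = 370,000/539,000 = 68.6%.
Reserves = 5,330/2,415 = 2.2 months.
Program A: score 819 ≥ 600; DTI 41.2% ≤ 43%; LTV 68.6% ≤ 80% → qualifies.
Program B: score 819 ≥ 660; DTI 41.2% ≤ 43%; LTV 68.6% ≤ 80%; employment 66 ≥ 6 mo; reserves 2.2 < 9 mo → does not qualify.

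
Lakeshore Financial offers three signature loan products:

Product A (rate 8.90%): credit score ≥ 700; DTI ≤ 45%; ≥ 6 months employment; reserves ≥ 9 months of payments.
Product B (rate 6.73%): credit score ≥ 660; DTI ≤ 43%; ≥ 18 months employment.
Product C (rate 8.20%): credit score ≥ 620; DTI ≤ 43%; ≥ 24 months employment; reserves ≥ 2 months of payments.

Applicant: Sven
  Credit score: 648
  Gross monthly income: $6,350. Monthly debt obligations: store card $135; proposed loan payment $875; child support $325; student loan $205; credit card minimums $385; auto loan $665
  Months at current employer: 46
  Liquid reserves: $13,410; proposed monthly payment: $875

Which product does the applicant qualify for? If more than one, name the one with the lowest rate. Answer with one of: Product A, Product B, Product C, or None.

Total debts = (135 + 875 + 325 + 205 + 385 + 665) = 2,590; DTI = 2,590/6,350 = 40.8%.
Reserves = 13,410/875 = 15.3 months.
Product A: score 648 < 700; DTI 40.8% ≤ 45%; employment 46 ≥ 6 mo; reserves 15.3 ≥ 9 mo → does not qualify.
Product B: score 648 < 660; DTI 40.8% ≤ 43%; employment 46 ≥ 18 mo → does not qualify.
Product C: score 648 ≥ 620; DTI 40.8% ≤ 43%; employment 46 ≥ 24 mo; reserves 15.3 ≥ 2 mo → qualifies.

Product C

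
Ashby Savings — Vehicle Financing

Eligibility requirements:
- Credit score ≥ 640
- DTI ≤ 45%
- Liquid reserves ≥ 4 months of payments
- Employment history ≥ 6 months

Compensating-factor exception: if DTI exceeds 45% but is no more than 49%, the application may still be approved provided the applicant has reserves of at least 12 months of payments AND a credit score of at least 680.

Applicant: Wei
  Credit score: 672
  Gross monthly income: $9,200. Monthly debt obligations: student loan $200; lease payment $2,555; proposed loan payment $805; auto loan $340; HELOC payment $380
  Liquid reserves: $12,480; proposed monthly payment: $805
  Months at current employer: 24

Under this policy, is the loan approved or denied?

Credit score 672 ≥ 640 (meets base)
Total debts = (200 + 2,555 + 805 + 340 + 380) = 4,280. DTI: 4,280 ÷ 9,200 = 46.5%, over the 45% base limit.
Reserves = 12,480/805 = 15.5 months ≥ 4
Employment 24 ≥ 6 months
46.5% falls in the override range (45%–49%), so the compensating-factor test applies.
Override check — reserves: 15.5 mo (ok); score: 672 (below 680).
Compensating-factor requirement not fully met.

Denied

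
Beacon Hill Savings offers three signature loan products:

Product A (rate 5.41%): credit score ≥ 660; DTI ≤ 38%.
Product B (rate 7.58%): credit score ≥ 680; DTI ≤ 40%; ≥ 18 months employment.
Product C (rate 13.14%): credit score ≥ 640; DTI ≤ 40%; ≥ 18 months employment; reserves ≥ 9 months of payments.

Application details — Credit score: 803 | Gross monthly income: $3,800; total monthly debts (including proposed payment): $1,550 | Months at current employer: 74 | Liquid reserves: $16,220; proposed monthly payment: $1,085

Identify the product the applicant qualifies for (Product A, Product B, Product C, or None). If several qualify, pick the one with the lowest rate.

DTI = 1,550/3,800 = 40.8%.
Reserves = 16,220/1,085 = 14.9 months.
Product A: score 803 ≥ 660; DTI 40.8% > 38% → does not qualify.
Product B: score 803 ≥ 680; DTI 40.8% > 40%; employment 74 ≥ 18 mo → does not qualify.
Product C: score 803 ≥ 640; DTI 40.8% > 40%; employment 74 ≥ 18 mo; reserves 14.9 ≥ 9 mo → does not qualify.

None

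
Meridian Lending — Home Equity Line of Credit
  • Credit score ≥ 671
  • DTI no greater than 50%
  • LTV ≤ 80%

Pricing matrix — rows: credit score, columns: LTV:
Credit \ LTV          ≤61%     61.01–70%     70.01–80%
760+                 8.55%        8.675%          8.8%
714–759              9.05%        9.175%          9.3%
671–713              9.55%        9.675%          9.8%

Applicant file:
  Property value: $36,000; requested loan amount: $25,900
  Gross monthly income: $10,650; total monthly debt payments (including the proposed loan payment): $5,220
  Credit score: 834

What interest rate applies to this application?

8.8%

Credit score 834 ≥ 671; DTI: 5,220 ÷ 10,650 = 49%, within the 50% cap
LTV: 25,900 ÷ 36,000 = 71.9%, within 80% cap
Row: 834 falls in 760+. Column: 71.9% falls in 70.01–80%. Rate = 8.8%.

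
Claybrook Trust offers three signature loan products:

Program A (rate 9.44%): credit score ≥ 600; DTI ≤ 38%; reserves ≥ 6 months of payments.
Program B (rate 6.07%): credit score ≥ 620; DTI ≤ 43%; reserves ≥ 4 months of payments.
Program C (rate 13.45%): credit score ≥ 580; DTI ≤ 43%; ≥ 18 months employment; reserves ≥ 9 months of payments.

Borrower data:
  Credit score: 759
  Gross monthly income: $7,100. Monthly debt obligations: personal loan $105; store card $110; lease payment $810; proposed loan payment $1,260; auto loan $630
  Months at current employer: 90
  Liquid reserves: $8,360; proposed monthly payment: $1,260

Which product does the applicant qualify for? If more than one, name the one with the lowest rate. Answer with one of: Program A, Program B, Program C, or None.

Total debts = (105 + 110 + 810 + 1,260 + 630) = 2,915; DTI = 2,915/7,100 = 41.1%.
Reserves = 8,360/1,260 = 6.6 months.
Program A: score 759 ≥ 600; DTI 41.1% > 38%; reserves 6.6 ≥ 6 mo → does not qualify.
Program B: score 759 ≥ 620; DTI 41.1% ≤ 43%; reserves 6.6 ≥ 4 mo → qualifies.
Program C: score 759 ≥ 580; DTI 41.1% ≤ 43%; employment 90 ≥ 18 mo; reserves 6.6 < 9 mo → does not qualify.

Program B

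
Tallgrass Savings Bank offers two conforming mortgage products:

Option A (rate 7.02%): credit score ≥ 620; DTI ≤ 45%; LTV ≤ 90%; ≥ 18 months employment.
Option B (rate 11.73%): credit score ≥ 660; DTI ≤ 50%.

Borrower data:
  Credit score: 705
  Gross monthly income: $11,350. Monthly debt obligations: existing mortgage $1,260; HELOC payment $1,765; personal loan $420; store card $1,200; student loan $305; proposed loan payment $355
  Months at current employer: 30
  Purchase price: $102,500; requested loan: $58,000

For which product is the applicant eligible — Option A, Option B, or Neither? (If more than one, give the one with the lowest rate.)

Option B

Total debts = (1,260 + 1,765 + 420 + 1,200 + 305 + 355) = 5,305; DTI = 5,305/11,350 = 46.7%.
LTV = 58,000/102,500 = 56.6%.
Option A: score 705 ≥ 620; DTI 46.7% > 45%; LTV 56.6% ≤ 90%; employment 30 ≥ 18 mo → does not qualify.
Option B: score 705 ≥ 660; DTI 46.7% ≤ 50% → qualifies.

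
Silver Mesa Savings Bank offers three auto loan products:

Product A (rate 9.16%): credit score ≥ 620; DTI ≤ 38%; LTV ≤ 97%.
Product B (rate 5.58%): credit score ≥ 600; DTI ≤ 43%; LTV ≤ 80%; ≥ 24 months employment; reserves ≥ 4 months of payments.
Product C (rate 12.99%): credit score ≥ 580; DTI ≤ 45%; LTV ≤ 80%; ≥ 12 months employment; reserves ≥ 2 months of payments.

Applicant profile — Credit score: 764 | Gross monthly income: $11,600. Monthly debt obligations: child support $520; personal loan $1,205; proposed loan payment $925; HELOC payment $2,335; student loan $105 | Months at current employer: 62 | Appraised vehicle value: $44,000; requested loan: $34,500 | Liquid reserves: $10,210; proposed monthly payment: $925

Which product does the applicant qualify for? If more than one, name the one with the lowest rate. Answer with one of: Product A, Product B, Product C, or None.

Product C

Total debts = (520 + 1,205 + 925 + 2,335 + 105) = 5,090; DTI = 5,090/11,600 = 43.9%.
LTV = 34,500/44,000 = 78.4%.
Reserves = 10,210/925 = 11.0 months.
Product A: score 764 ≥ 620; DTI 43.9% > 38%; LTV 78.4% ≤ 97% → does not qualify.
Product B: score 764 ≥ 600; DTI 43.9% > 43%; LTV 78.4% ≤ 80%; employment 62 ≥ 24 mo; reserves 11.0 ≥ 4 mo → does not qualify.
Product C: score 764 ≥ 580; DTI 43.9% ≤ 45%; LTV 78.4% ≤ 80%; employment 62 ≥ 12 mo; reserves 11.0 ≥ 2 mo → qualifies.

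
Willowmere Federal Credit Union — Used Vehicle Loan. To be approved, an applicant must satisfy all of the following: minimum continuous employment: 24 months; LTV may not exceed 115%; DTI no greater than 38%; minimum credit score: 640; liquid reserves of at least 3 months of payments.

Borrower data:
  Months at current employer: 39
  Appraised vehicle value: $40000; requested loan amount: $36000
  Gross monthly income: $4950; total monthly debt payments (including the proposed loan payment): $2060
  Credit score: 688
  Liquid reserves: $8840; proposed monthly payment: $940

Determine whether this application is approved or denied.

Denied

Employment 39 ≥ 24 months
Loan-to-value = 36,000/40,000 = 90% — pass (115% max)
DTI = 2,060/4,950 = 41.6% > 38%
Credit score 688 ≥ 640 (meets)
Reserves = 8,840/940 = 9.4 months ≥ 3
Fails on DTI.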